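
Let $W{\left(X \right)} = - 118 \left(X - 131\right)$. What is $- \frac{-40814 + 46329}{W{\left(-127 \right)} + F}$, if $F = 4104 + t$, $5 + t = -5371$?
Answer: $- \frac{5515}{29172} \approx -0.18905$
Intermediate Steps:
$t = -5376$ ($t = -5 - 5371 = -5376$)
$F = -1272$ ($F = 4104 - 5376 = -1272$)
$W{\left(X \right)} = 15458 - 118 X$ ($W{\left(X \right)} = - 118 \left(-131 + X\right) = 15458 - 118 X$)
$- \frac{-40814 + 46329}{W{\left(-127 \right)} + F} = - \frac{-40814 + 46329}{\left(15458 - -14986\right) - 1272} = - \frac{5515}{\left(15458 + 14986\right) - 1272} = - \frac{5515}{30444 - 1272} = - \frac{5515}{29172}$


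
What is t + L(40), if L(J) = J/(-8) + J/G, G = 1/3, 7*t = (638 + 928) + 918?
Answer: 3289/7 ≈ 469.86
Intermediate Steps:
t = 2484/7 (t = ((638 + 928) + 918)/7 = (1566 + 918)/7 = (⅐)*2484 = 2484/7 ≈ 354.86)
G = ⅓ ≈ 0.33333
L(J) = 23*J/8 (L(J) = J/(-8) + J/(⅓) = J*(-⅛) + J*3 = -J/8 + 3*J = 23*J/8)
t + L(40) = 2484/7 + (23/8)*40 = 2484/7 + 115 = 3289/7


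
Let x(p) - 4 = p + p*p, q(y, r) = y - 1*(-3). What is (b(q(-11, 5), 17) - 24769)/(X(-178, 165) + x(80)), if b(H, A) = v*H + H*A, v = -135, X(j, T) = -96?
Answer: -23825/6388 ≈ -3.7296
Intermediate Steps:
q(y, r) = 3 + y (q(y, r) = y + 3 = 3 + y)
b(H, A) = -135*H + A*H (b(H, A) = -135*H + H*A = -135*H + A*H)
x(p) = 4 + p + p² (x(p) = 4 + (p + p*p) = 4 + (p + p²) = 4 + p + p²)
(b(q(-11, 5), 17) - 24769)/(X(-178, 165) + x(80)) = ((3 - 11)*(-135 + 17) - 24769)/(-96 + (4 + 80 + 80²)) = (-8*(-118) - 24769)/(-96 + (4 + 80 + 6400)) = (944 - 24769)/(-96 + 6484) = -23825/6388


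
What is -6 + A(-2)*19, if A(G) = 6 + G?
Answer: 70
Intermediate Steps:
-6 + A(-2)*19 = -6 + (6 - 2)*19 = -6 + 4*19 = -6 + 76 = 70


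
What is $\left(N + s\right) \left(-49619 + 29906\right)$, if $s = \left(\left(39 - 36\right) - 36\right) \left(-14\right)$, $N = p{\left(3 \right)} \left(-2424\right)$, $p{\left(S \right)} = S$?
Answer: $134245530$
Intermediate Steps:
$N = -7272$ ($N = 3 \left(-2424\right) = -7272$)
$s = 462$ ($s = \left(\left(39 - 36\right) - 36\right) \left(-14\right) = \left(3 - 36\right) \left(-14\right) = \left(-33\right) \left(-14\right) = 462$)
$\left(N + s\right) \left(-49619 + 29906\right) = \left(-7272 + 462\right) \left(-49619 + 29906\right) = \left(-6810\right) \left(-19713\right) = 134245530$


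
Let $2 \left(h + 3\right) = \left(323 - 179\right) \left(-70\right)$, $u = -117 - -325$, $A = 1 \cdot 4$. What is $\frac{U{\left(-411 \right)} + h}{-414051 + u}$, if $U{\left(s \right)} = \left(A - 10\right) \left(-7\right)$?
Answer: $\frac{5001}{413843} \approx 0.012084$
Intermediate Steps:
$A = 4$
$u = 208$ ($u = -117 + 325 = 208$)
$h = -5043$ ($h = -3 + \frac{\left(323 - 179\right) \left(-70\right)}{2} = -3 + \frac{144 \left(-70\right)}{2} = -3 + \frac{1}{2} \left(-10080\right) = -3 - 5040 = -5043$)
$U{\left(s \right)} = 42$ ($U{\left(s \right)} = \left(4 - 10\right) \left(-7\right) = \left(-6\right) \left(-7\right) = 42$)
$\frac{U{\left(-411 \right)} + h}{-414051 + u} = \frac{42 - 5043}{-414051 + 208} = - \frac{5001}{-413843} = \left(-5001\right) \left(- \frac{1}{413843}\right) = \frac{5001}{413843}$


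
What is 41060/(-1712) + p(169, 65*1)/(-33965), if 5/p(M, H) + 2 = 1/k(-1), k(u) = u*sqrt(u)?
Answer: -348649869/14537020 + I/33965 ≈ -23.984 + 2.9442e-5*I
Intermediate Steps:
k(u) = u**(3/2)
p(M, H) = -2 - I (p(M, H) = 5/(-2 + 1/((-1)**(3/2))) = 5/(-2 + 1/(-I)) = 5/(-2 + I) = 5*((-2 - I)/5) = -2 - I)
41060/(-1712) + p(169, 65*1)/(-33965) = 41060/(-1712) + (-2 - I)/(-33965) = 41060*(-1/1712) + (-2 - I)*(-1/33965) = -10265/428 + (2/33965 + I/33965) = -348649869/14537020 + I/33965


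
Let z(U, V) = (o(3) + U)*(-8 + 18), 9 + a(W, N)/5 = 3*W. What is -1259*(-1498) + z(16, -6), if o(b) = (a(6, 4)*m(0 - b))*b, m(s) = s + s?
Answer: 1878042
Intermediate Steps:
m(s) = 2*s
a(W, N) = -45 + 15*W (a(W, N) = -45 + 5*(3*W) = -45 + 15*W)
o(b) = -90*b**2 (o(b) = ((-45 + 15*6)*(2*(0 - b)))*b = ((-45 + 90)*(2*(-b)))*b = (45*(-2*b))*b = (-90*b)*b = -90*b**2)
z(U, V) = -8100 + 10*U (z(U, V) = (-90*3**2 + U)*(-8 + 18) = (-90*9 + U)*10 = (-810 + U)*10 = -8100 + 10*U)
-1259*(-1498) + z(16, -6) = -1259*(-1498) + (-8100 + 10*16) = 1885982 + (-8100 + 160) = 1885982 - 7940 = 1878042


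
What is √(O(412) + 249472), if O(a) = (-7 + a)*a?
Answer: 2*√104083 ≈ 645.24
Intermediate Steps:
O(a) = a*(-7 + a)
√(O(412) + 249472) = √(412*(-7 + 412) + 249472) = √(412*405 + 249472) = √(166860 + 249472) = √416332 = 2*√104083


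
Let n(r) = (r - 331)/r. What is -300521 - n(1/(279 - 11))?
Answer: -211814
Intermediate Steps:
n(r) = (-331 + r)/r
-300521 - n(1/(279 - 11)) = -300521 - (-331 + 1/(279 - 11))/(1/(279 - 11)) = -300521 - (-331 + 1/268)/(1/268) = -300521 - (-331 + 1/268)/1/268 = -300521 - 268*(-88707)/268 = -300521 - 1*(-88707) = -300521 + 88707 = -211814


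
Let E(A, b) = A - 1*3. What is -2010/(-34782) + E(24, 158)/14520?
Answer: 151089/2550680 ≈ 0.059235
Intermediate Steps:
E(A, b) = -3 + A (E(A, b) = A - 3 = -3 + A)
-2010/(-34782) + E(24, 158)/14520 = -2010/(-34782) + (-3 + 24)/14520 = -2010*(-1/34782) + 21*(1/14520) = 335/5797 + 7/4840 = 151089/2550680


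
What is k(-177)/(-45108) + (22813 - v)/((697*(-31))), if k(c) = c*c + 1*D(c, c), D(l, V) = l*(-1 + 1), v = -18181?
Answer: -280675895/108294284 ≈ -2.5918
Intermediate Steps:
D(l, V) = 0 (D(l, V) = l*0 = 0)
k(c) = c**2 (k(c) = c*c + 1*0 = c**2 + 0 = c**2)
k(-177)/(-45108) + (22813 - v)/((697*(-31))) = (-177)**2/(-45108) + (22813 - 1*(-18181))/((697*(-31))) = 31329*(-1/45108) + (22813 + 18181)/(-21607) = -3481/5012 + 40994*(-1/21607) = -3481/5012 - 40994/21607 = -280675895/108294284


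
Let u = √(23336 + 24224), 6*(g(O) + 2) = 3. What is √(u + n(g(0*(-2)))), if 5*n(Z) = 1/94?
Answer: √(470 + 441800*√11890)/470 ≈ 14.768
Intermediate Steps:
g(O) = -3/2 (g(O) = -2 + (⅙)*3 = -2 + ½ = -3/2)
n(Z) = 1/470 (n(Z) = (⅕)/94 = (⅕)*(1/94) = 1/470)
u = 2*√11890 (u = √47560 = 2*√11890 ≈ 218.08)
√(u + n(g(0*(-2)))) = √(2*√11890 + 1/470) = √(1/470 + 2*√11890)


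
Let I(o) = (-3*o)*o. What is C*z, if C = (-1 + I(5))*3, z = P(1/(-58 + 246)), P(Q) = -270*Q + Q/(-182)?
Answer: 2801037/8554 ≈ 327.45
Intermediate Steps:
P(Q) = -49141*Q/182 (P(Q) = -270*Q + Q*(-1/182) = -270*Q - Q/182 = -49141*Q/182)
z = -49141/34216 (z = -49141/(182*(-58 + 246)) = -49141/182/188 = -49141/182*1/188 = -49141/34216 ≈ -1.4362)
I(o) = -3*o²
C = -228 (C = (-1 - 3*5²)*3 = (-1 - 3*25)*3 = (-1 - 75)*3 = -76*3 = -228)
C*z = -228*(-49141/34216) = 2801037/8554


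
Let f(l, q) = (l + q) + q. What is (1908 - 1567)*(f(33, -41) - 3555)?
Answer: -1228964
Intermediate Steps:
f(l, q) = l + 2*q
(1908 - 1567)*(f(33, -41) - 3555) = (1908 - 1567)*((33 + 2*(-41)) - 3555) = 341*((33 - 82) - 3555) = 341*(-49 - 3555) = 341*(-3604) = -1228964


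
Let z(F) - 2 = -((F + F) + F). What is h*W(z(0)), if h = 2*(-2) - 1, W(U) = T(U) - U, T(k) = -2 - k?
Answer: 30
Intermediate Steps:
z(F) = 2 - 3*F (z(F) = 2 - ((F + F) + F) = 2 - (2*F + F) = 2 - 3*F)
W(U) = -2 - 2*U (W(U) = (-2 - U) - U = -2 - 2*U)
h = -5 (h = -4 - 1 = -5)
h*W(z(0)) = -5*(-2 - 2*(2 - 3*0)) = -5*(-2 - 2*(2 + 0)) = -5*(-2 - 2*2) = -5*(-2 - 4) = -5*(-6) = 30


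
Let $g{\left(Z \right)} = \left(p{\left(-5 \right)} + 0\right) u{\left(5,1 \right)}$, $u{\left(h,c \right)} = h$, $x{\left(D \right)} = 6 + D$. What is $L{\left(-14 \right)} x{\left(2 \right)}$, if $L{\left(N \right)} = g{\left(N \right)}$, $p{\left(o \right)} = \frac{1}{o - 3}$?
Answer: $-5$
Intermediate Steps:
$p{\left(o \right)} = \frac{1}{-3 + o}$
$g{\left(Z \right)} = - \frac{5}{8}$ ($g{\left(Z \right)} = \left(\frac{1}{-3 - 5} + 0\right) 5 = \left(\frac{1}{-8} + 0\right) 5 = \left(- \frac{1}{8} + 0\right) 5 = \left(- \frac{1}{8}\right) 5 = - \frac{5}{8}$)
$L{\left(N \right)} = - \frac{5}{8}$
$L{\left(-14 \right)} x{\left(2 \right)} = - \frac{5 \left(6 + 2\right)}{8} = \left(- \frac{5}{8}\right) 8 = -5$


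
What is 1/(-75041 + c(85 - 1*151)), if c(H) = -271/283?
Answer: -283/21236874 ≈ -1.3326e-5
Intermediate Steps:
c(H) = -271/283 (c(H) = -271*1/283 = -271/283)
1/(-75041 + c(85 - 1*151)) = 1/(-75041 - 271/283) = 1/(-21236874/283) = -283/21236874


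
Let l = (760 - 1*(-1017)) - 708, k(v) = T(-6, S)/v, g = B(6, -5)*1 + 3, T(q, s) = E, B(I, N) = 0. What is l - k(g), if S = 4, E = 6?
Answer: 1067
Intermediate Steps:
T(q, s) = 6
g = 3 (g = 0*1 + 3 = 0 + 3 = 3)
k(v) = 6/v
l = 1069 (l = (760 + 1017) - 708 = 1777 - 708 = 1069)
l - k(g) = 1069 - 6/3 = 1069 - 1*2 = 1069 - 2 = 1067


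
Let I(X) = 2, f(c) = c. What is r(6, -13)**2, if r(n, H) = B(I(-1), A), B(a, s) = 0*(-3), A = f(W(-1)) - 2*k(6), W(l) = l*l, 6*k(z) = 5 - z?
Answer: 0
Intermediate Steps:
k(z) = 5/6 - z/6 (k(z) = (5 - z)/6 = 5/6 - z/6)
W(l) = l**2
A = 4/3 (A = (-1)**2 - 2*(5/6 - 1/6*6) = 1 - 2*(5/6 - 1) = 1 - 2*(-1/6) = 1 + 1/3 = 4/3 ≈ 1.3333)
B(a, s) = 0
r(n, H) = 0
r(6, -13)**2 = 0**2 = 0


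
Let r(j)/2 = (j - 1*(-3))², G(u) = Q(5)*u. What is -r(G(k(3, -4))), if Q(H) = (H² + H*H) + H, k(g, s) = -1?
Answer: -5408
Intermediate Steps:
Q(H) = H + 2*H² (Q(H) = (H² + H²) + H = 2*H² + H = H + 2*H²)
G(u) = 55*u (G(u) = (5*(1 + 2*5))*u = (5*(1 + 10))*u = (5*11)*u = 55*u)
r(j) = 2*(3 + j)² (r(j) = 2*(j - 1*(-3))² = 2*(j + 3)² = 2*(3 + j)²)
-r(G(k(3, -4))) = -2*(3 + 55*(-1))² = -2*(3 - 55)² = -2*(-52)² = -2*2704 = -1*5408 = -5408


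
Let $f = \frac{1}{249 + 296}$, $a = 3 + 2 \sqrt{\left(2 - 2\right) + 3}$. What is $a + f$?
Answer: $\frac{1636}{545} + 2 \sqrt{3} \approx 6.4659$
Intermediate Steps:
$a = 3 + 2 \sqrt{3}$ ($a = 3 + 2 \sqrt{\left(2 - 2\right) + 3} = 3 + 2 \sqrt{0 + 3} = 3 + 2 \sqrt{3} \approx 6.4641$)
$f = \frac{1}{545} \approx 0.0018349$
$a + f = \left(3 + 2 \sqrt{3}\right) + \frac{1}{545} = \frac{1636}{545} + 2 \sqrt{3}$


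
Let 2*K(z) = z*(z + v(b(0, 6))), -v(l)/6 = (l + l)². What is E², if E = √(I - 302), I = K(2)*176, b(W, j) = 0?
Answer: 50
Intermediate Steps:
v(l) = -24*l² (v(l) = -6*(l + l)² = -6*4*l² = -24*l²)
K(z) = z²/2 (K(z) = (z*(z - 24*0²))/2 = (z*(z - 24*0))/2 = (z*(z + 0))/2 = (z*z)/2 = z²/2)
I = 352 (I = ((½)*2²)*176 = ((½)*4)*176 = 2*176 = 352)
E = 5*√2 (E = √(352 - 302) = √50 = 5*√2 ≈ 7.0711)
E² = (5*√2)² = 50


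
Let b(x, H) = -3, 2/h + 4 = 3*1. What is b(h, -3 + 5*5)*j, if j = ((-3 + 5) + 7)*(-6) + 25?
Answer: 87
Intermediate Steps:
h = -2 (h = 2/(-4 + 3*1) = 2/(-4 + 3) = 2/(-1) = 2*(-1) = -2)
j = -29 (j = (2 + 7)*(-6) + 25 = 9*(-6) + 25 = -54 + 25 = -29)
b(h, -3 + 5*5)*j = -3*(-29) = 87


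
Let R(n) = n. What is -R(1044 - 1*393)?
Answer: -651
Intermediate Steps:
-R(1044 - 1*393) = -(1044 - 1*393) = -(1044 - 393) = -1*651 = -651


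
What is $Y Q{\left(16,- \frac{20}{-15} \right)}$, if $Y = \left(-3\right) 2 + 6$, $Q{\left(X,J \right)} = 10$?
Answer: $0$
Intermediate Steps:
$Y = 0$ ($Y = -6 + 6 = 0$)
$Y Q{\left(16,- \frac{20}{-15} \right)} = 0 \cdot 10 = 0$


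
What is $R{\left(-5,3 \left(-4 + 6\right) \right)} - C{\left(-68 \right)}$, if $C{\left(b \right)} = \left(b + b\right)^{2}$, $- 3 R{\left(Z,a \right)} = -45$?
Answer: $-18481$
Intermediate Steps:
$R{\left(Z,a \right)} = 15$ ($R{\left(Z,a \right)} = \left(- \frac{1}{3}\right) \left(-45\right) = 15$)
$C{\left(b \right)} = 4 b^{2}$ ($C{\left(b \right)} = \left(2 b\right)^{2} = 4 b^{2}$)
$R{\left(-5,3 \left(-4 + 6\right) \right)} - C{\left(-68 \right)} = 15 - 4 \left(-68\right)^{2} = 15 - 4 \cdot 4624 = 15 - 18496 = -18481$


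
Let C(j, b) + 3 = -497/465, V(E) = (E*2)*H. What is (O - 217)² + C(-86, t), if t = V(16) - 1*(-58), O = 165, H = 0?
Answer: 1255468/465 ≈ 2699.9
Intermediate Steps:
V(E) = 0 (V(E) = (E*2)*0 = (2*E)*0 = 0)
t = 58 (t = 0 - 1*(-58) = 0 + 58 = 58)
C(j, b) = -1892/465 (C(j, b) = -3 - 497/465 = -1892/465)
(O - 217)² + C(-86, t) = (165 - 217)² - 1892/465 = (-52)² - 1892/465 = 2704 - 1892/465 = 1255468/465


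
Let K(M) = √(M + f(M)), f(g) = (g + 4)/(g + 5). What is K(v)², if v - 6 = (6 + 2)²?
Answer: 5324/75 ≈ 70.987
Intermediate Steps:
f(g) = (4 + g)/(5 + g)
v = 70 (v = 6 + (6 + 2)² = 6 + 8² = 6 + 64 = 70)
K(M) = √(M + (4 + M)/(5 + M))
K(v)² = (√((4 + 70 + 70*(5 + 70))/(5 + 70)))² = (√((4 + 70 + 70*75)/75))² = (√((4 + 70 + 5250)/75))² = (√((1/75)*5324))² = (√(5324/75))² = (22*√33/15)² = 5324/75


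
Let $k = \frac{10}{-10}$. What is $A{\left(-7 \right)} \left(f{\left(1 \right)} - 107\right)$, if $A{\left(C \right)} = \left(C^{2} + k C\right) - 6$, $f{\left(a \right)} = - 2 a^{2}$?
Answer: $-5450$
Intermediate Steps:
$k = -1$ ($k = 10 \left(- \frac{1}{10}\right) = -1$)
$A{\left(C \right)} = -6 + C^{2} - C$ ($A{\left(C \right)} = \left(C^{2} - C\right) - 6 = -6 + C^{2} - C$)
$A{\left(-7 \right)} \left(f{\left(1 \right)} - 107\right) = \left(-6 + \left(-7\right)^{2} - -7\right) \left(- 2 \cdot 1^{2} - 107\right) = \left(-6 + 49 + 7\right) \left(\left(-2\right) 1 - 107\right) = 50 \left(-2 - 107\right) = 50 \left(-109\right) = -5450$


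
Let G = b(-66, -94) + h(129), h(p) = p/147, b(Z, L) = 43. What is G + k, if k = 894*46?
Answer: 2017226/49 ≈ 41168.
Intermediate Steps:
k = 41124
h(p) = p/147 (h(p) = p*(1/147) = p/147)
G = 2150/49 (G = 43 + (1/147)*129 = 43 + 43/49 = 2150/49 ≈ 43.878)
G + k = 2150/49 + 41124 = 2017226/49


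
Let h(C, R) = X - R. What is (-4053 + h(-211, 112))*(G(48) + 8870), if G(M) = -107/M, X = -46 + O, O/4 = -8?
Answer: -1806045679/48 ≈ -3.7626e+7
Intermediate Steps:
O = -32 (O = 4*(-8) = -32)
X = -78 (X = -46 - 32 = -78)
h(C, R) = -78 - R
(-4053 + h(-211, 112))*(G(48) + 8870) = (-4053 + (-78 - 1*112))*(-107/48 + 8870) = (-4053 + (-78 - 112))*(-107*1/48 + 8870) = (-4053 - 190)*(-107/48 + 8870) = -4243*425653/48 = -1806045679/48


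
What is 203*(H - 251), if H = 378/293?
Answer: -14852495/293 ≈ -50691.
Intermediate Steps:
H = 378/293 (H = 378*(1/293) = 378/293 ≈ 1.2901)
203*(H - 251) = 203*(378/293 - 251) = 203*(-73165/293) = -14852495/293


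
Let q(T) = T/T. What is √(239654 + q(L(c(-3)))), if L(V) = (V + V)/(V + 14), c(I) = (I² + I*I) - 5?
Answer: √239655 ≈ 489.55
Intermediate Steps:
c(I) = -5 + 2*I² (c(I) = (I² + I²) - 5 = 2*I² - 5 = -5 + 2*I²)
L(V) = 2*V/(14 + V) (L(V) = (2*V)/(14 + V) = 2*V/(14 + V))
q(T) = 1
√(239654 + q(L(c(-3)))) = √(239654 + 1) = √239655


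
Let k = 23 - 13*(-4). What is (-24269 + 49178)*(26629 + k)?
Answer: 665169936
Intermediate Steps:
k = 75 (k = 23 + 52 = 75)
(-24269 + 49178)*(26629 + k) = (-24269 + 49178)*(26629 + 75) = 24909*26704 = 665169936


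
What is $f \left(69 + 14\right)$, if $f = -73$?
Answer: $-6059$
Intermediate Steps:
$f \left(69 + 14\right) = - 73 \left(69 + 14\right) = \left(-73\right) 83 = -6059$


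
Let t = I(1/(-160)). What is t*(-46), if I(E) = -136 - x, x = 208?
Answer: 15824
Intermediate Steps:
I(E) = -344 (I(E) = -136 - 1*208 = -136 - 208 = -344)
t = -344
t*(-46) = -344*(-46) = 15824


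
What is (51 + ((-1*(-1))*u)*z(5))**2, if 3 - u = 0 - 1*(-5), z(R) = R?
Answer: 1681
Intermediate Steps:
u = -2 (u = 3 - (0 - 1*(-5)) = 3 - (0 + 5) = 3 - 1*5 = 3 - 5 = -2)
(51 + ((-1*(-1))*u)*z(5))**2 = (51 + (-1*(-1)*(-2))*5)**2 = (51 + (1*(-2))*5)**2 = (51 - 2*5)**2 = (51 - 10)**2 = 41**2 = 1681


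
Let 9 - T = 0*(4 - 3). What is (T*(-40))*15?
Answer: -5400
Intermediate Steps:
T = 9 (T = 9 - 0*(4 - 3) = 9 - 0 = 9 - 1*0 = 9 + 0 = 9)
(T*(-40))*15 = (9*(-40))*15 = -360*15 = -5400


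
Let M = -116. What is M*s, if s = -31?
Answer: 3596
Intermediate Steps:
M*s = -116*(-31) = 3596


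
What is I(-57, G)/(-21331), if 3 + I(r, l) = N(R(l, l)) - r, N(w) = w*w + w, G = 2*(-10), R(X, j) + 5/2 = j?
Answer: -2151/85324 ≈ -0.025210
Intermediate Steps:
R(X, j) = -5/2 + j
G = -20
N(w) = w + w² (N(w) = w² + w = w + w²)
I(r, l) = -3 - r + (-5/2 + l)*(-3/2 + l) (I(r, l) = -3 + ((-5/2 + l)*(1 + (-5/2 + l)) - r) = -3 + ((-5/2 + l)*(-3/2 + l) - r) = -3 + (-r + (-5/2 + l)*(-3/2 + l)) = -3 - r + (-5/2 + l)*(-3/2 + l))
I(-57, G)/(-21331) = (¾ + (-20)² - 1*(-57) - 4*(-20))/(-21331) = (¾ + 400 + 57 + 80)*(-1/21331) = (2151/4)*(-1/21331) = -2151/85324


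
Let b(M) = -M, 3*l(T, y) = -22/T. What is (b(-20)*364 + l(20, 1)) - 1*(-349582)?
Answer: 10705849/30 ≈ 3.5686e+5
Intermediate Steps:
l(T, y) = -22/(3*T) (l(T, y) = (-22/T)/3 = -22/(3*T))
(b(-20)*364 + l(20, 1)) - 1*(-349582) = (-1*(-20)*364 - 22/3/20) - 1*(-349582) = (20*364 - 22/3*1/20) + 349582 = (7280 - 11/30) + 349582 = 218389/30 + 349582 = 10705849/30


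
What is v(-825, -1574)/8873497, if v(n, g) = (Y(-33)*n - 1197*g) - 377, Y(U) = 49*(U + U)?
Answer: 4551751/8873497 ≈ 0.51296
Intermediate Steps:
Y(U) = 98*U (Y(U) = 49*(2*U) = 98*U)
v(n, g) = -377 - 3234*n - 1197*g (v(n, g) = ((98*(-33))*n - 1197*g) - 377 = (-3234*n - 1197*g) - 377 = -377 - 3234*n - 1197*g)
v(-825, -1574)/8873497 = (-377 - 3234*(-825) - 1197*(-1574))/8873497 = (-377 + 2668050 + 1884078)*(1/8873497) = 4551751*(1/8873497) = 4551751/8873497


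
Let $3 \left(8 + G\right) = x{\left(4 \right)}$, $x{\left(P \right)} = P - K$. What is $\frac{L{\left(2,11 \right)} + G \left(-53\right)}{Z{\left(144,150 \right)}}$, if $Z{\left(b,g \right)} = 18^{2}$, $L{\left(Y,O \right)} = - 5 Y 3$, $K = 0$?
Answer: $\frac{485}{486} \approx 0.99794$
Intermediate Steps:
$x{\left(P \right)} = P$ ($x{\left(P \right)} = P - 0 = P + 0 = P$)
$L{\left(Y,O \right)} = - 15 Y$
$G = - \frac{20}{3}$ ($G = -8 + \frac{1}{3} \cdot 4 = -8 + \frac{4}{3} = - \frac{20}{3} \approx -6.6667$)
$Z{\left(b,g \right)} = 324$
$\frac{L{\left(2,11 \right)} + G \left(-53\right)}{Z{\left(144,150 \right)}} = \frac{\left(-15\right) 2 - - \frac{1060}{3}}{324} = \left(-30 + \frac{1060}{3}\right) \frac{1}{324} = \frac{970}{3} \cdot \frac{1}{324} = \frac{485}{486}$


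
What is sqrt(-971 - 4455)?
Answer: I*sqrt(5426) ≈ 73.661*I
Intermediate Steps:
sqrt(-971 - 4455) = sqrt(-5426) = I*sqrt(5426)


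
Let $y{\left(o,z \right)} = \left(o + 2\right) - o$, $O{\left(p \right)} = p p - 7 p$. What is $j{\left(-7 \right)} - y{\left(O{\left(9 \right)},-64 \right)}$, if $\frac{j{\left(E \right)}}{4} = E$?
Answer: $-30$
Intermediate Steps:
$j{\left(E \right)} = 4 E$
$O{\left(p \right)} = p^{2} - 7 p$
$y{\left(o,z \right)} = 2$ ($y{\left(o,z \right)} = \left(2 + o\right) - o = 2$)
$j{\left(-7 \right)} - y{\left(O{\left(9 \right)},-64 \right)} = 4 \left(-7\right) - 2 = -28 - 2 = -30$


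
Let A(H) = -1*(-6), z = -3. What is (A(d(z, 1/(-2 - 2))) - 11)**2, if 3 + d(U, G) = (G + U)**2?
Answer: 25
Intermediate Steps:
d(U, G) = -3 + (G + U)**2
A(H) = 6
(A(d(z, 1/(-2 - 2))) - 11)**2 = (6 - 11)**2 = (-5)**2 = 25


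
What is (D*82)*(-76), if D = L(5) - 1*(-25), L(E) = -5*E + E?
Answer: -31160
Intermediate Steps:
L(E) = -4*E
D = 5 (D = -4*5 - 1*(-25) = -20 + 25 = 5)
(D*82)*(-76) = (5*82)*(-76) = 410*(-76) = -31160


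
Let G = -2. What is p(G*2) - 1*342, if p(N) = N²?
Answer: -326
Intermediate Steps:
p(G*2) - 1*342 = (-2*2)² - 1*342 = (-4)² - 342 = 16 - 342 = -326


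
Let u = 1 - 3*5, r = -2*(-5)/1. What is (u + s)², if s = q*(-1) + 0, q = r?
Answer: 576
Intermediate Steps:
r = 10 (r = 10*1 = 10)
q = 10
s = -10 (s = 10*(-1) + 0 = -10 + 0 = -10)
u = -14 (u = 1 - 15 = -14)
(u + s)² = (-14 - 10)² = (-24)² = 576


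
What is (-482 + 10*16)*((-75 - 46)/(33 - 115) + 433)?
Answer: -5735947/41 ≈ -1.3990e+5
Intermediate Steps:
(-482 + 10*16)*((-75 - 46)/(33 - 115) + 433) = (-482 + 160)*(-121/(-82) + 433) = -322*(-121*(-1/82) + 433) = -322*(121/82 + 433) = -322*35627/82 = -5735947/41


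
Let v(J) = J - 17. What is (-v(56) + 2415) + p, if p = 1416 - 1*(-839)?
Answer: 4631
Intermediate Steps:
v(J) = -17 + J
p = 2255 (p = 1416 + 839 = 2255)
(-v(56) + 2415) + p = (-(-17 + 56) + 2415) + 2255 = (-1*39 + 2415) + 2255 = (-39 + 2415) + 2255 = 2376 + 2255 = 4631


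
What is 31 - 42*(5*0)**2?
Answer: 31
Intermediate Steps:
31 - 42*(5*0)**2 = 31 - 42*0**2 = 31 - 42*0 = 31 + 0 = 31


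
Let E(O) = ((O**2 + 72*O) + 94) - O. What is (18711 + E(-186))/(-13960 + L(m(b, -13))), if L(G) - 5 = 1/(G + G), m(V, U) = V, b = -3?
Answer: -241170/83731 ≈ -2.8803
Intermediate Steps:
L(G) = 5 + 1/(2*G) (L(G) = 5 + 1/(G + G) = 5 + 1/(2*G))
E(O) = 94 + O**2 + 71*O (E(O) = (94 + O**2 + 72*O) - O = 94 + O**2 + 71*O)
(18711 + E(-186))/(-13960 + L(m(b, -13))) = (18711 + (94 + (-186)**2 + 71*(-186)))/(-13960 + (5 + (1/2)/(-3))) = (18711 + (94 + 34596 - 13206))/(-13960 + (5 + (1/2)*(-1/3))) = (18711 + 21484)/(-13960 + (5 - 1/6)) = 40195/(-13960 + 29/6) = 40195/(-83731/6) = 40195*(-6/83731) = -241170/83731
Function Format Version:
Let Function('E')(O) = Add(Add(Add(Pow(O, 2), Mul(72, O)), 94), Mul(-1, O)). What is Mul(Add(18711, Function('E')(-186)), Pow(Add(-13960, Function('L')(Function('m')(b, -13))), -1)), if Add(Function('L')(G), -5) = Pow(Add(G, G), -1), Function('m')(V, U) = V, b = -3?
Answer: Rational(-241170, 83731) ≈ -2.8803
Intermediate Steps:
Function('L')(G) = Add(5, Mul(Rational(1, 2), Pow(G, -1))) (Function('L')(G) = Add(5, Pow(Add(G, G), -1)) = Add(5, Pow(Mul(2, G), -1)) = Add(5, Mul(Rational(1, 2), Pow(G, -1))))
Function('E')(O) = Add(94, Pow(O, 2), Mul(71, O)) (Function('E')(O) = Add(Add(94, Pow(O, 2), Mul(72, O)), Mul(-1, O)) = Add(94, Pow(O, 2), Mul(71, O)))
Mul(Add(18711, Function('E')(-186)), Pow(Add(-13960, Function('L')(Function('m')(b, -13))), -1)) = Mul(Add(18711, Add(94, Pow(-186, 2), Mul(71, -186))), Pow(Add(-13960, Add(5, Mul(Rational(1, 2), Pow(-3, -1)))), -1)) = Mul(Add(18711, Add(94, 34596, -13206)), Pow(Add(-13960, Add(5, Mul(Rational(1, 2), Rational(-1, 3)))), -1)) = Mul(Add(18711, 21484), Pow(Add(-13960, Add(5, Rational(-1, 6))), -1)) = Mul(40195, Pow(Add(-13960, Rational(29, 6)), -1)) = Mul(40195, Pow(Rational(-83731, 6), -1)) = Mul(40195, Rational(-6, 83731)) = Rational(-241170, 83731)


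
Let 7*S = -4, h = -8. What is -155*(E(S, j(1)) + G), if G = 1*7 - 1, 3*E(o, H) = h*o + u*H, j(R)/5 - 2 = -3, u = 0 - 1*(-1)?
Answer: -6355/7 ≈ -907.86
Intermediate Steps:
u = 1 (u = 0 + 1 = 1)
j(R) = -5 (j(R) = 10 + 5*(-3) = 10 - 15 = -5)
S = -4/7 (S = (⅐)*(-4) = -4/7 ≈ -0.57143)
E(o, H) = -8*o/3 + H/3 (E(o, H) = (-8*o + 1*H)/3 = (-8*o + H)/3 = (H - 8*o)/3 = -8*o/3 + H/3)
G = 6 (G = 7 - 1 = 6)
-155*(E(S, j(1)) + G) = -155*((-8/3*(-4/7) + (⅓)*(-5)) + 6) = -155*((32/21 - 5/3) + 6) = -155*(-⅐ + 6) = -155*41/7 = -6355/7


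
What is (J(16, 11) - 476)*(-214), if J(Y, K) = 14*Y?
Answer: 53928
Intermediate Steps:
(J(16, 11) - 476)*(-214) = (14*16 - 476)*(-214) = (224 - 476)*(-214) = -252*(-214) = 53928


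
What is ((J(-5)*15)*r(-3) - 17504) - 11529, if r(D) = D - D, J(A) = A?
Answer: -29033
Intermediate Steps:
r(D) = 0
((J(-5)*15)*r(-3) - 17504) - 11529 = (-5*15*0 - 17504) - 11529 = (-75*0 - 17504) - 11529 = (0 - 17504) - 11529 = -17504 - 11529 = -29033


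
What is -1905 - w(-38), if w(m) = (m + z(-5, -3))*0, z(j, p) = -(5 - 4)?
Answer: -1905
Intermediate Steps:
z(j, p) = -1 (z(j, p) = -1*1 = -1)
w(m) = 0 (w(m) = (m - 1)*0 = (-1 + m)*0 = 0)
-1905 - w(-38) = -1905 - 1*0 = -1905 + 0 = -1905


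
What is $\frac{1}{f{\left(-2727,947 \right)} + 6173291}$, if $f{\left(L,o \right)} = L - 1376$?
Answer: $\frac{1}{6169188} \approx 1.621 \cdot 10^{-7}$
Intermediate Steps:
$f{\left(L,o \right)} = -1376 + L$
$\frac{1}{f{\left(-2727,947 \right)} + 6173291} = \frac{1}{\left(-1376 - 2727\right) + 6173291} = \frac{1}{-4103 + 6173291} = \frac{1}{6169188}$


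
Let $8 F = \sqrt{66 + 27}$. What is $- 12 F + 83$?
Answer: $83 - \frac{3 \sqrt{93}}{2} \approx 68.535$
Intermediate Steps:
$F = \frac{\sqrt{93}}{8}$ ($F = \frac{\sqrt{66 + 27}}{8} = \frac{\sqrt{93}}{8} \approx 1.2055$)
$- 12 F + 83 = - 12 \frac{\sqrt{93}}{8} + 83 = - \frac{3 \sqrt{93}}{2} + 83 = 83 - \frac{3 \sqrt{93}}{2}$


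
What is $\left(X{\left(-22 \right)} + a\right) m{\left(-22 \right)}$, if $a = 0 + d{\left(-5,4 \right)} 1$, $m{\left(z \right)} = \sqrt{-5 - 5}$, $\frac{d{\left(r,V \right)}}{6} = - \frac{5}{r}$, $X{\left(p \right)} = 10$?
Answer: $16 i \sqrt{10} \approx 50.596 i$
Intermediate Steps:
$d{\left(r,V \right)} = - \frac{30}{r}$ ($d{\left(r,V \right)} = 6 \left(- \frac{5}{r}\right) = - \frac{30}{r}$)
$m{\left(z \right)} = i \sqrt{10}$ ($m{\left(z \right)} = \sqrt{-10} = i \sqrt{10}$)
$a = 6$ ($a = 0 + - \frac{30}{-5} \cdot 1 = 0 + \left(-30\right) \left(- \frac{1}{5}\right) 1 = 0 + 6 \cdot 1 = 0 + 6 = 6$)
$\left(X{\left(-22 \right)} + a\right) m{\left(-22 \right)} = \left(10 + 6\right) i \sqrt{10} = 16 i \sqrt{10}$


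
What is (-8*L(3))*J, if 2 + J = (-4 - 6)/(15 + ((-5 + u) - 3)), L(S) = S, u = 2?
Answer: 224/3 ≈ 74.667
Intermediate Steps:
J = -28/9 (J = -2 + (-4 - 6)/(15 + ((-5 + 2) - 3)) = -2 - 10/(15 + (-3 - 3)) = -2 - 10/(15 - 6) = -2 - 10/9 = -28/9 ≈ -3.1111)
(-8*L(3))*J = -8*3*(-28/9) = -24*(-28/9) = 224/3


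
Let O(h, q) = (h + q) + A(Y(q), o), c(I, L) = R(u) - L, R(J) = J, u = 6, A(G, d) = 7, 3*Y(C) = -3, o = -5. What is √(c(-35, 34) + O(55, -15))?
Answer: √19 ≈ 4.3589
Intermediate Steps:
Y(C) = -1 (Y(C) = (⅓)*(-3) = -1)
c(I, L) = 6 - L
O(h, q) = 7 + h + q (O(h, q) = (h + q) + 7 = 7 + h + q)
√(c(-35, 34) + O(55, -15)) = √((6 - 1*34) + (7 + 55 - 15)) = √((6 - 34) + 47) = √(-28 + 47) = √19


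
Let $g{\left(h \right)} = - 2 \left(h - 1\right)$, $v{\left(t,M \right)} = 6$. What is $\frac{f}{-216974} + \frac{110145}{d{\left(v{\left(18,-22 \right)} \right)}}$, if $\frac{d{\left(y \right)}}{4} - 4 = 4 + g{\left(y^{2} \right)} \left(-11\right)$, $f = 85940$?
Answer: $\frac{11815577975}{337611544} \approx 34.998$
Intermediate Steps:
$g{\left(h \right)} = 2 - 2 h$ ($g{\left(h \right)} = - 2 \left(-1 + h\right) = 2 - 2 h$)
$d{\left(y \right)} = -56 + 88 y^{2}$ ($d{\left(y \right)} = 16 + 4 \left(4 + \left(2 - 2 y^{2}\right) \left(-11\right)\right) = 16 + 4 \left(4 + \left(-22 + 22 y^{2}\right)\right) = 16 + 4 \left(-18 + 22 y^{2}\right) = 16 + \left(-72 + 88 y^{2}\right) = -56 + 88 y^{2}$)
$\frac{f}{-216974} + \frac{110145}{d{\left(v{\left(18,-22 \right)} \right)}} = \frac{85940}{-216974} + \frac{110145}{-56 + 88 \cdot 6^{2}} = 85940 \left(- \frac{1}{216974}\right) + \frac{110145}{-56 + 88 \cdot 36} = - \frac{42970}{108487} + \frac{110145}{-56 + 3168} = - \frac{42970}{108487} + \frac{110145}{3112} = \frac{11815577975}{337611544}$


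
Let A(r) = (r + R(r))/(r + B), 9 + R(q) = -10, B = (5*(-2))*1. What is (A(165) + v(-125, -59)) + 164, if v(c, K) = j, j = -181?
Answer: -2489/155 ≈ -16.058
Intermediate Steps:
B = -10 (B = -10*1 = -10)
v(c, K) = -181
R(q) = -19 (R(q) = -9 - 10 = -19)
A(r) = (-19 + r)/(-10 + r) (A(r) = (r - 19)/(r - 10) = (-19 + r)/(-10 + r))
(A(165) + v(-125, -59)) + 164 = ((-19 + 165)/(-10 + 165) - 181) + 164 = (146/155 - 181) + 164 = -27909/155 + 164 = -2489/155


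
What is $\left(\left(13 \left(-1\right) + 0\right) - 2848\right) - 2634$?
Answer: $-5495$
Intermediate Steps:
$\left(\left(13 \left(-1\right) + 0\right) - 2848\right) - 2634 = \left(\left(-13 + 0\right) - 2848\right) - 2634 = \left(-13 - 2848\right) - 2634 = -2861 - 2634 = -5495$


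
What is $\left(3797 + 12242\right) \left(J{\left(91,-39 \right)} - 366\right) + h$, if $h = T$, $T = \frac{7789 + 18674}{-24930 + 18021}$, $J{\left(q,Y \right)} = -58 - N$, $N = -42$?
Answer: $- \frac{14110254915}{2303} \approx -6.1269 \cdot 10^{6}$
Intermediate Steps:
$J{\left(q,Y \right)} = -16$ ($J{\left(q,Y \right)} = -58 - -42 = -58 + 42 = -16$)
$T = - \frac{8821}{2303}$ ($T = \frac{26463}{-6909} = 26463 \left(- \frac{1}{6909}\right) = - \frac{8821}{2303} \approx -3.8302$)
$h = - \frac{8821}{2303} \approx -3.8302$
$\left(3797 + 12242\right) \left(J{\left(91,-39 \right)} - 366\right) + h = \left(3797 + 12242\right) \left(-16 - 366\right) - \frac{8821}{2303} = 16039 \left(-382\right) - \frac{8821}{2303} = -6126898 - \frac{8821}{2303} = - \frac{14110254915}{2303}$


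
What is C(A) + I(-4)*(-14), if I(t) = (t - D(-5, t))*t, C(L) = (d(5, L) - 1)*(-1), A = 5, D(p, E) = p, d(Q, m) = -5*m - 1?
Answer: 83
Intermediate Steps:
d(Q, m) = -1 - 5*m
C(L) = 2 + 5*L (C(L) = ((-1 - 5*L) - 1)*(-1) = (-2 - 5*L)*(-1) = 2 + 5*L)
I(t) = t*(5 + t) (I(t) = (t - 1*(-5))*t = (t + 5)*t = (5 + t)*t = t*(5 + t))
C(A) + I(-4)*(-14) = (2 + 5*5) - 4*(5 - 4)*(-14) = (2 + 25) - 4*1*(-14) = 27 - 4*(-14) = 27 + 56 = 83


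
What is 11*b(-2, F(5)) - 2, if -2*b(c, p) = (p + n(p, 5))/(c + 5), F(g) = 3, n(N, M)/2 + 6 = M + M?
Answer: -133/6 ≈ -22.167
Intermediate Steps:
n(N, M) = -12 + 4*M (n(N, M) = -12 + 2*(M + M) = -12 + 2*(2*M) = -12 + 4*M)
b(c, p) = -(8 + p)/(2*(5 + c)) (b(c, p) = -(p + (-12 + 4*5))/(2*(c + 5)) = -(p + (-12 + 20))/(2*(5 + c)) = -(p + 8)/(2*(5 + c)) = -(8 + p)/(2*(5 + c)))
11*b(-2, F(5)) - 2 = 11*((-8 - 1*3)/(2*(5 - 2))) - 2 = 11*((1/2)*(-8 - 3)/3) - 2 = 11*((1/2)*(1/3)*(-11)) - 2 = 11*(-11/6) - 2 = -121/6 - 2 = -133/6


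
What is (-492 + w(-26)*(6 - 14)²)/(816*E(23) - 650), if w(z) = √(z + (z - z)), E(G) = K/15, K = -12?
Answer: 1230/3257 - 160*I*√26/3257 ≈ 0.37765 - 0.25049*I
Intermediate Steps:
E(G) = -⅘ (E(G) = -12/15 = -12*1/15 = -⅘)
w(z) = √z (w(z) = √(z + 0) = √z)
(-492 + w(-26)*(6 - 14)²)/(816*E(23) - 650) = (-492 + √(-26)*(6 - 14)²)/(816*(-⅘) - 650) = (-492 + (I*√26)*(-8)²)/(-3264/5 - 650) = (-492 + (I*√26)*64)/(-6514/5) = (-492 + 64*I*√26)*(-5/6514) = 1230/3257 - 160*I*√26/3257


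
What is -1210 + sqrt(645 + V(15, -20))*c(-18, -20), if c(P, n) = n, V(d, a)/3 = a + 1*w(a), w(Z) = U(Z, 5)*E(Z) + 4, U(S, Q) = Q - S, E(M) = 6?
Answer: -1210 - 20*sqrt(1047) ≈ -1857.1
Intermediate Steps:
w(Z) = 34 - 6*Z (w(Z) = (5 - Z)*6 + 4 = (30 - 6*Z) + 4 = 34 - 6*Z)
V(d, a) = 102 - 15*a (V(d, a) = 3*(a + 1*(34 - 6*a)) = 3*(a + (34 - 6*a)) = 3*(34 - 5*a) = 102 - 15*a)
-1210 + sqrt(645 + V(15, -20))*c(-18, -20) = -1210 + sqrt(645 + (102 - 15*(-20)))*(-20) = -1210 + sqrt(645 + (102 + 300))*(-20) = -1210 + sqrt(645 + 402)*(-20) = -1210 + sqrt(1047)*(-20) = -1210 - 20*sqrt(1047)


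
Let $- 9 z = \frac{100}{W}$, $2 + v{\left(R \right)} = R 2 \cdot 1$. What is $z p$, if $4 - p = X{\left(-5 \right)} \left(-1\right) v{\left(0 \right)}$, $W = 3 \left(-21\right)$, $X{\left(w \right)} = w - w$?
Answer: $\frac{400}{567} \approx 0.70547$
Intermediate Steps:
$v{\left(R \right)} = -2 + 2 R$ ($v{\left(R \right)} = -2 + R 2 \cdot 1 = -2 + 2 R 1 = -2 + 2 R$)
$X{\left(w \right)} = 0$
$W = -63$
$z = \frac{100}{567}$ ($z = - \frac{100 \frac{1}{-63}}{9} = - \frac{100 \left(- \frac{1}{63}\right)}{9} = \left(- \frac{1}{9}\right) \left(- \frac{100}{63}\right) = \frac{100}{567} \approx 0.17637$)
$p = 4$ ($p = 4 - 0 \left(-1\right) \left(-2 + 2 \cdot 0\right) = 4 - 0 \left(-2 + 0\right) = 4 - 0 \left(-2\right) = 4 - 0 = 4 + 0 = 4$)
$z p = \frac{100}{567} \cdot 4 = \frac{400}{567}$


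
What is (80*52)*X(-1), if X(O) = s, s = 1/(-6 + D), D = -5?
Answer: -4160/11 ≈ -378.18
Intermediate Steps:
s = -1/11 (s = 1/(-6 - 5) = 1/(-11) = -1/11 ≈ -0.090909)
X(O) = -1/11
(80*52)*X(-1) = (80*52)*(-1/11) = 4160*(-1/11) = -4160/11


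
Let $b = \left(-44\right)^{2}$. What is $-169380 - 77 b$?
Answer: $-318452$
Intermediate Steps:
$b = 1936$
$-169380 - 77 b = -169380 - 149072 = -318452$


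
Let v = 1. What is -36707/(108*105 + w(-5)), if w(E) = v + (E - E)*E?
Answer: -3337/1031 ≈ -3.2367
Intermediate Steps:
w(E) = 1 (w(E) = 1 + (E - E)*E = 1 + 0*E = 1 + 0 = 1)
-36707/(108*105 + w(-5)) = -36707/(108*105 + 1) = -36707/(11340 + 1) = -36707/11341 = -36707*1/11341 = -3337/1031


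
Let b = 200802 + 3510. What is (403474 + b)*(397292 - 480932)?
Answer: -50835221040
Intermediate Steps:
b = 204312
(403474 + b)*(397292 - 480932) = (403474 + 204312)*(397292 - 480932) = 607786*(-83640) = -50835221040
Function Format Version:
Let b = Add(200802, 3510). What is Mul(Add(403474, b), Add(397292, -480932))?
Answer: -50835221040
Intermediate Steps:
b = 204312
Mul(Add(403474, b), Add(397292, -480932)) = Mul(Add(403474, 204312), Add(397292, -480932)) = Mul(607786, -83640) = -50835221040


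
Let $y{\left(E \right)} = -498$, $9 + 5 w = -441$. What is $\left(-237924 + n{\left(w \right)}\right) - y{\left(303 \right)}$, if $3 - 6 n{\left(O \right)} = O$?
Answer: $- \frac{474821}{2} \approx -2.3741 \cdot 10^{5}$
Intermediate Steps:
$w = -90$ ($w = - \frac{9}{5} + \frac{1}{5} \left(-441\right) = - \frac{9}{5} - \frac{441}{5} = -90$)
$n{\left(O \right)} = \frac{1}{2} - \frac{O}{6}$
$\left(-237924 + n{\left(w \right)}\right) - y{\left(303 \right)} = \left(-237924 + \left(\frac{1}{2} - -15\right)\right) - -498 = \left(-237924 + \left(\frac{1}{2} + 15\right)\right) + 498 = \left(-237924 + \frac{31}{2}\right) + 498 = - \frac{475817}{2} + 498 = - \frac{474821}{2}$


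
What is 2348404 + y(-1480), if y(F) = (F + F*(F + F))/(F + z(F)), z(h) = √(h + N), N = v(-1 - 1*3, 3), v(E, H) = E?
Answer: 1285236939884/547971 - 2189660*I*√371/547971 ≈ 2.3454e+6 - 76.967*I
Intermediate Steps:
N = -4 (N = -1 - 1*3 = -1 - 3 = -4)
z(h) = √(-4 + h) (z(h) = √(h - 4) = √(-4 + h))
y(F) = (F + 2*F²)/(F + √(-4 + F)) (y(F) = (F + F*(F + F))/(F + √(-4 + F)) = (F + F*(2*F))/(F + √(-4 + F)) = (F + 2*F²)/(F + √(-4 + F)))
2348404 + y(-1480) = 2348404 - 1480*(1 + 2*(-1480))/(-1480 + √(-4 - 1480)) = 2348404 - 1480*(1 - 2960)/(-1480 + √(-1484)) = 2348404 - 1480*(-2959)/(-1480 + 2*I*√371) = 2348404 + 4379320/(-1480 + 2*I*√371)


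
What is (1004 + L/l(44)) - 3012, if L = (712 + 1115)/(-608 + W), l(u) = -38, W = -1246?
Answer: -15718421/7828 ≈ -2008.0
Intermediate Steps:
L = -203/206 (L = (712 + 1115)/(-608 - 1246) = 1827/(-1854) = 1827*(-1/1854) = -203/206 ≈ -0.98544)
(1004 + L/l(44)) - 3012 = (1004 - 203/206/(-38)) - 3012 = (1004 - 203/206*(-1/38)) - 3012 = (1004 + 203/7828) - 3012 = 7859515/7828 - 3012 = -15718421/7828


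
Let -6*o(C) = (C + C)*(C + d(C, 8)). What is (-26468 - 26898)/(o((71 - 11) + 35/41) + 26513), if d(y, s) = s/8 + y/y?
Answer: -44854123/21212574 ≈ -2.1145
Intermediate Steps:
d(y, s) = 1 + s/8 (d(y, s) = s*(⅛) + 1 = s/8 + 1 = 1 + s/8)
o(C) = -C*(2 + C)/3 (o(C) = -(C + C)*(C + (1 + (⅛)*8))/6 = -2*C*(C + (1 + 1))/6 = -2*C*(C + 2)/6 = -2*C*(2 + C)/6 = -C*(2 + C)/3)
(-26468 - 26898)/(o((71 - 11) + 35/41) + 26513) = (-26468 - 26898)/(-((71 - 11) + 35/41)*(2 + ((71 - 11) + 35/41))/3 + 26513) = -53366/(-(60 + 35*(1/41))*(2 + (60 + 35*(1/41)))/3 + 26513) = -53366/(-(60 + 35/41)*(2 + (60 + 35/41))/3 + 26513) = -53366/(-⅓*2495/41*(2 + 2495/41) + 26513) = -53366/(-⅓*2495/41*2577/41 + 26513) = -53366/(-2143205/1681 + 26513) = -53366/42425148/1681 = -53366*1681/42425148 = -44854123/21212574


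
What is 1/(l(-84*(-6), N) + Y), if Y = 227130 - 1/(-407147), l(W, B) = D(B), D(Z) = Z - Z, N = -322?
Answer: 407147/92475298111 ≈ 4.4028e-6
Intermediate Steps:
D(Z) = 0
l(W, B) = 0
Y = 92475298111/407147 (Y = 227130 - 1*(-1/407147) = 227130 + 1/407147 = 92475298111/407147 ≈ 2.2713e+5)
1/(l(-84*(-6), N) + Y) = 1/(0 + 92475298111/407147) = 1/(92475298111/407147) = 407147/92475298111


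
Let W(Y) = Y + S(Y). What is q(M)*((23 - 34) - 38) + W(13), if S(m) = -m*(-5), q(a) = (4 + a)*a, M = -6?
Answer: -510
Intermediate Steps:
q(a) = a*(4 + a)
S(m) = 5*m (S(m) = -(-5)*m = 5*m)
W(Y) = 6*Y (W(Y) = Y + 5*Y = 6*Y)
q(M)*((23 - 34) - 38) + W(13) = (-6*(4 - 6))*((23 - 34) - 38) + 6*13 = (-6*(-2))*(-11 - 38) + 78 = 12*(-49) + 78 = -588 + 78 = -510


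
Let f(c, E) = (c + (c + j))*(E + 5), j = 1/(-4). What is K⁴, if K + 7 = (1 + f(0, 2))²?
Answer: 112550881/65536 ≈ 1717.4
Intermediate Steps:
j = -¼ ≈ -0.25000
f(c, E) = (5 + E)*(-¼ + 2*c) (f(c, E) = (c + (c - ¼))*(E + 5) = (c + (-¼ + c))*(5 + E) = (-¼ + 2*c)*(5 + E) = (5 + E)*(-¼ + 2*c))
K = -103/16 (K = -7 + (1 + (-5/4 + 10*0 - ¼*2 + 2*2*0))² = -7 + (1 + (-5/4 + 0 - ½ + 0))² = -7 + (1 - 7/4)² = -7 + (-¾)² = -7 + 9/16 = -103/16 ≈ -6.4375)
K⁴ = (-103/16)⁴ = 112550881/65536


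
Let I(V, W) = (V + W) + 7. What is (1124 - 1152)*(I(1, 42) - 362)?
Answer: 8736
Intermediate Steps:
I(V, W) = 7 + V + W
(1124 - 1152)*(I(1, 42) - 362) = (1124 - 1152)*((7 + 1 + 42) - 362) = -28*(50 - 362) = -28*(-312) = 8736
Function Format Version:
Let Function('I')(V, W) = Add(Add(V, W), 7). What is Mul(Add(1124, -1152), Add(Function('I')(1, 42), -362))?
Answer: 8736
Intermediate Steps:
Function('I')(V, W) = Add(7, V, W)
Mul(Add(1124, -1152), Add(Function('I')(1, 42), -362)) = Mul(Add(1124, -1152), Add(Add(7, 1, 42), -362)) = Mul(-28, Add(50, -362)) = Mul(-28, -312) = 8736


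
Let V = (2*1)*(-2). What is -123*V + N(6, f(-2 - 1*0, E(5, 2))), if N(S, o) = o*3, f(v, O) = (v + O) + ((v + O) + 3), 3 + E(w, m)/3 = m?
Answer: 471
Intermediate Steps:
E(w, m) = -9 + 3*m
f(v, O) = 3 + 2*O + 2*v (f(v, O) = (O + v) + ((O + v) + 3) = (O + v) + (3 + O + v) = 3 + 2*O + 2*v)
N(S, o) = 3*o
V = -4 (V = 2*(-2) = -4)
-123*V + N(6, f(-2 - 1*0, E(5, 2))) = -123*(-4) + 3*(3 + 2*(-9 + 3*2) + 2*(-2 - 1*0)) = 492 + 3*(3 + 2*(-9 + 6) + 2*(-2 + 0)) = 492 + 3*(3 + 2*(-3) + 2*(-2)) = 492 + 3*(3 - 6 - 4) = 492 + 3*(-7) = 492 - 21 = 471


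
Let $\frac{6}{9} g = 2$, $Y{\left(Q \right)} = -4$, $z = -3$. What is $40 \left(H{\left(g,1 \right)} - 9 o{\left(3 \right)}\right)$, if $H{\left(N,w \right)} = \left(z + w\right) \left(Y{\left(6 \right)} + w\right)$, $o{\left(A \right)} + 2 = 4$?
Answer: $-480$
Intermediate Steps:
$o{\left(A \right)} = 2$ ($o{\left(A \right)} = -2 + 4 = 2$)
$g = 3$ ($g = \frac{3}{2} \cdot 2 = 3$)
$H{\left(N,w \right)} = \left(-4 + w\right) \left(-3 + w\right)$ ($H{\left(N,w \right)} = \left(-3 + w\right) \left(-4 + w\right) = \left(-4 + w\right) \left(-3 + w\right)$)
$40 \left(H{\left(g,1 \right)} - 9 o{\left(3 \right)}\right) = 40 \left(\left(12 + 1^{2} - 7\right) - 18\right) = 40 \left(\left(12 + 1 - 7\right) - 18\right) = 40 \left(6 - 18\right) = 40 \left(-12\right) = -480$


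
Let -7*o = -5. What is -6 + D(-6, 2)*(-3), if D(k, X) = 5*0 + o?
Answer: -57/7 ≈ -8.1429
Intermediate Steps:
o = 5/7 (o = -1/7*(-5) = 5/7 ≈ 0.71429)
D(k, X) = 5/7 (D(k, X) = 5*0 + 5/7 = 0 + 5/7 = 5/7)
-6 + D(-6, 2)*(-3) = -6 + (5/7)*(-3) = -6 - 15/7 = -57/7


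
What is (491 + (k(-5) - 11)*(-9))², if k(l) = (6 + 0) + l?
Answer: 337561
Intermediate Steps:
k(l) = 6 + l
(491 + (k(-5) - 11)*(-9))² = (491 + ((6 - 5) - 11)*(-9))² = (491 + (1 - 11)*(-9))² = (491 - 10*(-9))² = (491 + 90)² = 581² = 337561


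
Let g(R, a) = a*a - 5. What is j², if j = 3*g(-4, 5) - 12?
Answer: 2304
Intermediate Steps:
g(R, a) = -5 + a² (g(R, a) = a² - 5 = -5 + a²)
j = 48 (j = 3*(-5 + 5²) - 12 = 3*(-5 + 25) - 12 = 3*20 - 12 = 60 - 12 = 48)
j² = 48² = 2304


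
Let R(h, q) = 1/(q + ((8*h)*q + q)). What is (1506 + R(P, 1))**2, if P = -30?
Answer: 128469914329/56644 ≈ 2.2680e+6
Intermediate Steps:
R(h, q) = 1/(2*q + 8*h*q) (R(h, q) = 1/(q + (8*h*q + q)) = 1/(q + (q + 8*h*q)) = 1/(2*q + 8*h*q))
(1506 + R(P, 1))**2 = (1506 + (1/2)/(1*(1 + 4*(-30))))**2 = (1506 + (1/2)*1/(1 - 120))**2 = (1506 + (1/2)*1/(-119))**2 = (1506 + (1/2)*1*(-1/119))**2 = (1506 - 1/238)**2 = (358427/238)**2 = 128469914329/56644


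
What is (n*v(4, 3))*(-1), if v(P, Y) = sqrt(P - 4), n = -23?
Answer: 0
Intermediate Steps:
v(P, Y) = sqrt(-4 + P)
(n*v(4, 3))*(-1) = -23*sqrt(-4 + 4)*(-1) = -23*sqrt(0)*(-1) = -23*0*(-1) = 0*(-1) = 0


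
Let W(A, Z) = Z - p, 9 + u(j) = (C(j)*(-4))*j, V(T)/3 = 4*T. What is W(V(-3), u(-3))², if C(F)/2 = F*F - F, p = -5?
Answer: 80656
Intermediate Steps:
C(F) = -2*F + 2*F² (C(F) = 2*(F*F - F) = 2*(F² - F) = -2*F + 2*F²)
V(T) = 12*T (V(T) = 3*(4*T) = 12*T)
u(j) = -9 - 8*j²*(-1 + j) (u(j) = -9 + ((2*j*(-1 + j))*(-4))*j = -9 + (-8*j*(-1 + j))*j = -9 - 8*j²*(-1 + j))
W(A, Z) = 5 + Z (W(A, Z) = Z - 1*(-5) = Z + 5 = 5 + Z)
W(V(-3), u(-3))² = (5 + (-9 + 8*(-3)²*(1 - 1*(-3))))² = (5 + (-9 + 8*9*(1 + 3)))² = (5 + (-9 + 8*9*4))² = (5 + (-9 + 288))² = (5 + 279)² = 284² = 80656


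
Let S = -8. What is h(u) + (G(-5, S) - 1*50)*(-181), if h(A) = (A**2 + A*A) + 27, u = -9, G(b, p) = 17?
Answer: 6162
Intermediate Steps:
h(A) = 27 + 2*A**2 (h(A) = (A**2 + A**2) + 27 = 2*A**2 + 27 = 27 + 2*A**2)
h(u) + (G(-5, S) - 1*50)*(-181) = (27 + 2*(-9)**2) + (17 - 1*50)*(-181) = (27 + 2*81) + (17 - 50)*(-181) = (27 + 162) - 33*(-181) = 189 + 5973 = 6162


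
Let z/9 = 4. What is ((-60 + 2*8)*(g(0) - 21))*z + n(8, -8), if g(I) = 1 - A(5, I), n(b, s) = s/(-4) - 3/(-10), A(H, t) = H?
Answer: 396023/10 ≈ 39602.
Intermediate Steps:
z = 36 (z = 9*4 = 36)
n(b, s) = 3/10 - s/4 (n(b, s) = s*(-¼) - 3*(-⅒) = -s/4 + 3/10 = 3/10 - s/4)
g(I) = -4 (g(I) = 1 - 1*5 = 1 - 5 = -4)
((-60 + 2*8)*(g(0) - 21))*z + n(8, -8) = ((-60 + 2*8)*(-4 - 21))*36 + (3/10 - ¼*(-8)) = ((-60 + 16)*(-25))*36 + (3/10 + 2) = -44*(-25)*36 + 23/10 = 1100*36 + 23/10 = 39600 + 23/10 = 396023/10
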